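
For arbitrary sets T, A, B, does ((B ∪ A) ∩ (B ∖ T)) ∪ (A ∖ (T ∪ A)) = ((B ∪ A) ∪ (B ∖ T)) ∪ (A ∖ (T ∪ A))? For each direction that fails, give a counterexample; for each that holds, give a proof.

Only the forward inclusion holds.

(⟹) Let x ∈ ((B ∪ A) ∩ (B ∖ T)) ∪ (A ∖ (T ∪ A)). Then either x ∈ B and x ∉ T, A; or x ∈ A ∩ B and x ∉ T. In each case x ∈ ((B ∪ A) ∪ (B ∖ T)) ∪ (A ∖ (T ∪ A)), so ((B ∪ A) ∩ (B ∖ T)) ∪ (A ∖ (T ∪ A)) ⊆ ((B ∪ A) ∪ (B ∖ T)) ∪ (A ∖ (T ∪ A)).

(⟸) This inclusion fails. Take T = ∅, A = {1}, B = ∅; then 1 ∈ ((B ∪ A) ∪ (B ∖ T)) ∪ (A ∖ (T ∪ A)) but 1 ∉ ((B ∪ A) ∩ (B ∖ T)) ∪ (A ∖ (T ∪ A)).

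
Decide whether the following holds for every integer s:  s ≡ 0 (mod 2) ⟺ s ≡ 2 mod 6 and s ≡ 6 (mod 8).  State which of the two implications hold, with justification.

Forward direction. This fails: s = 0 gives 0 ≡ 0 (mod 2) but 0 ≡ 0 (mod 6), so the conjunction on the right does not hold.

Converse. If s ≡ 2 (mod 6) and s ≡ 6 (mod 8), then by the Chinese remainder theorem s ≡ 14 (mod 24). Since 14 ≡ 0 (mod 2) and 2 ∣ 24, we get s ≡ 0 (mod 2).

Only the converse holds.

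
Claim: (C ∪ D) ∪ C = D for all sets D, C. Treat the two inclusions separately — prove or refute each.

The sets are not equal: only the reverse inclusion holds.

(⟹) This inclusion fails. Take D = ∅, C = {1}; then 1 ∈ (C ∪ D) ∪ C but 1 ∉ D.

(⟸) Let x ∈ D. Then either x ∈ D and x ∉ C; or x ∈ D ∩ C. In each case x ∈ (C ∪ D) ∪ C, so D ⊆ (C ∪ D) ∪ C.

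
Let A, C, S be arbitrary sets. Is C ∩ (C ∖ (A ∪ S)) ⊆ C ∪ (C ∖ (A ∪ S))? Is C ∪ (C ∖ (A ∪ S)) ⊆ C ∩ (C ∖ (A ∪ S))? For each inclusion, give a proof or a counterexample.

Reverse inclusion. This inclusion fails. Take A = {1}, C = {1}, S = ∅; then 1 ∈ C ∪ (C ∖ (A ∪ S)) but 1 ∉ C ∩ (C ∖ (A ∪ S)).

Forward inclusion. Let x ∈ C ∩ (C ∖ (A ∪ S)). Then x ∈ C and x ∉ A, S, from which x ∈ C ∪ (C ∖ (A ∪ S)).

Only the forward inclusion holds.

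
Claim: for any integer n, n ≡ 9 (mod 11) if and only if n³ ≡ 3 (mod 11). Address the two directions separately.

[⇒] Suppose n ≡ 9 (mod 11). Write n = 11j + 9. Then (11j + 9)³ = 1331j³ + 3267j² + 2673j + 729 = 11(121j³ + 297j² + 243j + 66) + 3, so n³ ≡ 3 (mod 11).

[⇐] For the converse, argue contrapositively. If n ≢ 9 (mod 11), then n is congruent to one of 0, 1, 2, 3, 4, 5, 6, 7, 8, 10 modulo 11, and these give n³ ≡ 0, 1, 8, 5, 9, 4, 7, 2, 6, 10 respectively — never 3.

Both directions hold; the statement is true.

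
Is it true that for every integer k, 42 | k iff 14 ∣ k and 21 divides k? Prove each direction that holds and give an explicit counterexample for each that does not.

Forward direction. If 42 ∣ k, write k = 42q. Since 42 = 3·14, k = 14·(3q), so 14 ∣ k; and since 42 = 2·21, k = 21·(2q), so 21 ∣ k.

Converse. Suppose 14 ∣ k and 21 ∣ k. Any common multiple of 14 and 21 is a multiple of their lcm; here lcm(14, 21) = 14·21/gcd(14, 21) = 294/7 = 42, so 42 ∣ k.

Both implications hold.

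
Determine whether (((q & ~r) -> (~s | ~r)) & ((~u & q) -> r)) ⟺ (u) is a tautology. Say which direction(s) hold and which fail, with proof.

Only the converse holds.

(⟹) This fails. Under r = F, u = F, s = F, q = F, the left side is true but the right side is false.

(⟸) Assume the antecedent. If u is true, the consequent reduces to true regardless of the other variables. If u is false, the antecedent cannot hold. Either way the consequent holds.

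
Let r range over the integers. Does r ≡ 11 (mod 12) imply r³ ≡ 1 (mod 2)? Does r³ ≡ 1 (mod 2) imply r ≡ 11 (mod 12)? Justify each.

Not equivalent: only (⇒) holds.

(→) Suppose r ≡ 11 (mod 12). Then r³ ≡ 11³ = 1331 (mod 12), and since 2 ∣ 12, also r³ ≡ 1 (mod 2).

(←) This fails: take r = 1. Then 1³ = 1 ≡ 1 (mod 2), yet 1 ≡ 1 (mod 12), not 11.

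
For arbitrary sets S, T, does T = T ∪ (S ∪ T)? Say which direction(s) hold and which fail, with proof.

Only the forward inclusion holds.

Forward inclusion. Let x ∈ T. Then either x ∈ T and x ∉ S; or x ∈ S ∩ T. In each case x ∈ T ∪ (S ∪ T), so T ⊆ T ∪ (S ∪ T).

Reverse inclusion. This inclusion fails. Take S = {1}, T = ∅; then 1 ∈ T ∪ (S ∪ T) but 1 ∉ T.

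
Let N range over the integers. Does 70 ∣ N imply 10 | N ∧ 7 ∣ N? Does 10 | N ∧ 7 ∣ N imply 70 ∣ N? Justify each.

Both directions hold; the statement is true.

Converse. Suppose 10 ∣ N and 7 ∣ N. Any common multiple of 10 and 7 is a multiple of their lcm; here gcd(10, 7) = 1, so lcm(10, 7) = 10·7 = 70, so 70 ∣ N.

Forward direction. If 70 ∣ N, write N = 70q. Since 70 = 7·10, N = 10·(7q), so 10 ∣ N; and since 70 = 10·7, N = 7·(10q), so 7 ∣ N.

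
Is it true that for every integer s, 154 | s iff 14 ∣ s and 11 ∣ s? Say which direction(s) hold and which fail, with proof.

Both directions hold; the statement is true.

Converse. Suppose 14 ∣ s and 11 ∣ s. Any common multiple of 14 and 11 is a multiple of their lcm; here gcd(14, 11) = 1, so lcm(14, 11) = 14·11 = 154, so 154 ∣ s.

Forward direction. If 154 ∣ s, write s = 154q. Since 154 = 11·14, s = 14·(11q), so 14 ∣ s; and since 154 = 14·11, s = 11·(14q), so 11 ∣ s.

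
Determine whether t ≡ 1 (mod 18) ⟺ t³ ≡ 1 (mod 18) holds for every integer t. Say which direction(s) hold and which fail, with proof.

Only the forward direction holds.

(→) Suppose t ≡ 1 (mod 18). Write t = 18j + 1. Then (18j + 1)³ = 5832j³ + 972j² + 54j + 1 = 18(324j³ + 54j² + 3j) + 1, so t³ ≡ 1 (mod 18).

(←) This fails: take t = 7. Then 7³ = 343 ≡ 1 (mod 18), yet 7 ≡ 7 (mod 18), not 1.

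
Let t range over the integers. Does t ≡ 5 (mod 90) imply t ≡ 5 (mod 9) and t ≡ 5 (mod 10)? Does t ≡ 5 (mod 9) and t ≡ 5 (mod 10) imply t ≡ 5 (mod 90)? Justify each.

Both directions hold; the statement is true.

(⇒) Suppose t ≡ 5 (mod 90); write t = 90j + 5. Since 9 ∣ 90, reducing mod 9 gives t ≡ 5 (mod 9); since 10 ∣ 90, reducing mod 10 gives t ≡ 5 (mod 10).

(⇐) Conversely, if t ≡ 5 (mod 9) and t ≡ 5 (mod 10), then by the Chinese remainder theorem t ≡ 5 (mod 90). This is exactly t ≡ 5 (mod 90).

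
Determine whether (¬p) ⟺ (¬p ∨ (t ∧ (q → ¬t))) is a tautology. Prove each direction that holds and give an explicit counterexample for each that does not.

(⇒) holds; (⇐) fails.

[⇒] Assume the antecedent. If p is true, the antecedent cannot hold. If p is false, ¬p ∨ (t ∧ (q → ¬t)) reduces to true regardless of the other variables. Either way ¬p ∨ (t ∧ (q → ¬t)) holds.

[⇐] This fails. Under p = T, q = F, t = T, the left side is false but the right side is true.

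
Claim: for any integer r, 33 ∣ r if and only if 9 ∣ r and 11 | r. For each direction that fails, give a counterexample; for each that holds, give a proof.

The forward direction fails; the converse holds.

Forward direction. This fails: take r = 33. Certainly 33 ∣ 33, but 9 ∤ 33.

Converse. Suppose 9 ∣ r and 11 ∣ r. Any common multiple of 9 and 11 is a multiple of their lcm; here gcd(9, 11) = 1, so lcm(9, 11) = 9·11 = 99, so 99 ∣ r. Since 33 ∣ 99, it follows that 33 ∣ r.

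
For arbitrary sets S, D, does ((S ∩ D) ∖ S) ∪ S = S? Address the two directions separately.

Both inclusions hold.

Reverse inclusion. Let x ∈ S. Then either x ∈ S and x ∉ D; or x ∈ S ∩ D. In each case x ∈ ((S ∩ D) ∖ S) ∪ S, so S ⊆ ((S ∩ D) ∖ S) ∪ S.

Forward inclusion. Let x ∈ ((S ∩ D) ∖ S) ∪ S. Then either x ∈ S and x ∉ D; or x ∈ S ∩ D. In each case x ∈ S, so ((S ∩ D) ∖ S) ∪ S ⊆ S.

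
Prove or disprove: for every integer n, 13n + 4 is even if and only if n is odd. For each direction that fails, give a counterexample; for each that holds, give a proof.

(→) This fails: n = 4 gives 13n + 4 = 56, which is even, but 4 is even, not odd.

(←) This also fails: n = 1 is odd, but 13n + 4 = 17 is odd, not even.

Both directions fail.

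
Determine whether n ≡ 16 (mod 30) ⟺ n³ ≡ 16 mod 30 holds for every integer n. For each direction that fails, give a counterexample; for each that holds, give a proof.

Both implications hold.

(→) Suppose n ≡ 16 (mod 30). Write n = 30j + 16. Then (30j + 16)³ = 27000j³ + 43200j² + 23040j + 4096 = 30(900j³ + 1440j² + 768j + 136) + 16, so n³ ≡ 16 (mod 30).

(←) Conversely, suppose n³ ≡ 16 (mod 30). The only residue r in {0, …, 29} with r³ ≡ 16 (mod 30) is r = 16, so n ≡ 16 (mod 30).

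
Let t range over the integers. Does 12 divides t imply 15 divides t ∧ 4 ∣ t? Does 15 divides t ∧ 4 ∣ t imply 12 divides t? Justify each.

(⇐) Suppose 15 ∣ t and 4 ∣ t. Any common multiple of 15 and 4 is a multiple of their lcm; here gcd(15, 4) = 1, so lcm(15, 4) = 15·4 = 60, so 60 ∣ t. Since 12 ∣ 60, it follows that 12 ∣ t.

(⇒) This fails: take t = 12. Certainly 12 ∣ 12, but 15 ∤ 12.

(⇒) fails; (⇐) holds.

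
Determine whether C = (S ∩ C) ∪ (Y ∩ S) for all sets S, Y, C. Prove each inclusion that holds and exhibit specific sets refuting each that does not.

Forward inclusion. This inclusion fails. Take S = ∅, Y = ∅, C = {1}; then 1 ∈ C but 1 ∉ (S ∩ C) ∪ (Y ∩ S).

Reverse inclusion. This inclusion fails. Take S = {1}, Y = {1}, C = ∅; then 1 ∈ (S ∩ C) ∪ (Y ∩ S) but 1 ∉ C.

Neither inclusion holds.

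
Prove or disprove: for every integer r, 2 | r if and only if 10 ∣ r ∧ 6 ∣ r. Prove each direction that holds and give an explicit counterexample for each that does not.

(⟹) This fails: take r = 2. Certainly 2 ∣ 2, but 10 ∤ 2.

(⟸) Suppose 10 ∣ r and 6 ∣ r. Any common multiple of 10 and 6 is a multiple of their lcm; here lcm(10, 6) = 10·6/gcd(10, 6) = 60/2 = 30, so 30 ∣ r. Since 2 ∣ 30, it follows that 2 ∣ r.

Only the reverse direction holds.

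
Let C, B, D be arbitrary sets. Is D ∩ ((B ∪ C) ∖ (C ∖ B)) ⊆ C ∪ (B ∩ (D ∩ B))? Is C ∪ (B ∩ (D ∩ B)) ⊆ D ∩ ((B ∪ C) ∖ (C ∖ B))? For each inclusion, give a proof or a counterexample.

(⊇) This inclusion fails. Take C = {1}, B = ∅, D = ∅; then 1 ∈ C ∪ (B ∩ (D ∩ B)) but 1 ∉ D ∩ ((B ∪ C) ∖ (C ∖ B)).

(⊆) Let x ∈ D ∩ ((B ∪ C) ∖ (C ∖ B)). Then either x ∈ B ∩ D and x ∉ C; or x ∈ C ∩ B ∩ D. In each case x ∈ C ∪ (B ∩ (D ∩ B)), so D ∩ ((B ∪ C) ∖ (C ∖ B)) ⊆ C ∪ (B ∩ (D ∩ B)).

(⊆) holds; (⊇) fails.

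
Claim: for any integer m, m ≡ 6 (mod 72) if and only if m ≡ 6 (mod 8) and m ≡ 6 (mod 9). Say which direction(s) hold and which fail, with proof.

Both directions hold.

Forward direction. Suppose m ≡ 6 (mod 72); write m = 72j + 6. Since 8 ∣ 72, reducing mod 8 gives m ≡ 6 (mod 8); since 9 ∣ 72, reducing mod 9 gives m ≡ 6 (mod 9).

Converse. If m ≡ 6 (mod 8) and m ≡ 6 (mod 9), then by the Chinese remainder theorem m ≡ 6 (mod 72). This is exactly m ≡ 6 (mod 72).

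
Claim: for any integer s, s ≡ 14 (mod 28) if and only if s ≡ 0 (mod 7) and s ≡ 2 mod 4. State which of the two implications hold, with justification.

(⟹) Suppose s ≡ 14 (mod 28); write s = 28j + 14. Since 7 ∣ 28, reducing mod 7 gives s ≡ 14 ≡ 0 (mod 7); since 4 ∣ 28, reducing mod 4 gives s ≡ 14 ≡ 2 (mod 4).

(⟸) Conversely, if s ≡ 0 (mod 7) and s ≡ 2 (mod 4), then by the Chinese remainder theorem s ≡ 14 (mod 28). This is exactly s ≡ 14 (mod 28).

Both implications hold.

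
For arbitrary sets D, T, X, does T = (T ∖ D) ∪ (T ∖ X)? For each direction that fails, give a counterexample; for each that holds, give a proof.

Forward inclusion. This inclusion fails. Take D = {1}, T = {1}, X = {1}; then 1 ∈ T but 1 ∉ (T ∖ D) ∪ (T ∖ X).

Reverse inclusion. Let x ∈ (T ∖ D) ∪ (T ∖ X). Then either x ∈ T and x ∉ D, X; or x ∈ D ∩ T and x ∉ X; or x ∈ T ∩ X and x ∉ D. In each case x ∈ T, so (T ∖ D) ∪ (T ∖ X) ⊆ T.

The sets are not equal: only the reverse inclusion holds.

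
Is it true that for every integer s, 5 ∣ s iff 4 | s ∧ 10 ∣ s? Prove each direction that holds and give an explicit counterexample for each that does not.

[⇒] This fails: take s = 5. Certainly 5 ∣ 5, but 4 ∤ 5.

[⇐] Suppose 4 ∣ s and 10 ∣ s. Any common multiple of 4 and 10 is a multiple of their lcm; here lcm(4, 10) = 4·10/gcd(4, 10) = 40/2 = 20, so 20 ∣ s. Since 5 ∣ 20, it follows that 5 ∣ s.

Not equivalent: only (⇐) holds.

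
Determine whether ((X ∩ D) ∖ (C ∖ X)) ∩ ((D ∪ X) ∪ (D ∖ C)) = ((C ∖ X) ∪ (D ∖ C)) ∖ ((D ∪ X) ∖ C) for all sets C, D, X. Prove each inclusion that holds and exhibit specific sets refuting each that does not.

Forward inclusion. This inclusion fails. Take C = ∅, D = {1}, X = {1}; then 1 ∈ ((X ∩ D) ∖ (C ∖ X)) ∩ ((D ∪ X) ∪ (D ∖ C)) but 1 ∉ ((C ∖ X) ∪ (D ∖ C)) ∖ ((D ∪ X) ∖ C).

Reverse inclusion. This inclusion fails. Take C = {1}, D = ∅, X = ∅; then 1 ∈ ((C ∖ X) ∪ (D ∖ C)) ∖ ((D ∪ X) ∖ C) but 1 ∉ ((X ∩ D) ∖ (C ∖ X)) ∩ ((D ∪ X) ∪ (D ∖ C)).

Both inclusions fail.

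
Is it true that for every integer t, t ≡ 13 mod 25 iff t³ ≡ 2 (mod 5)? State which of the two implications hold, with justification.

(⇒) holds; (⇐) fails.

Forward direction. Suppose t ≡ 13 (mod 25). Then t³ ≡ 13³ = 2197 (mod 25), and since 5 ∣ 25, also t³ ≡ 2 (mod 5).

Converse. This fails: take t = 3. Then 3³ = 27 ≡ 2 (mod 5), yet 3 ≡ 3 (mod 25), not 13.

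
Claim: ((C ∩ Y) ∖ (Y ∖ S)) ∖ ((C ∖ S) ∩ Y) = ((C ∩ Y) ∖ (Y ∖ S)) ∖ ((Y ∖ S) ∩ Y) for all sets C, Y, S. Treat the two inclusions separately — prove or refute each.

Forward inclusion. Let x ∈ ((C ∩ Y) ∖ (Y ∖ S)) ∖ ((C ∖ S) ∩ Y). Then x ∈ C ∩ Y ∩ S, from which x ∈ ((C ∩ Y) ∖ (Y ∖ S)) ∖ ((Y ∖ S) ∩ Y).

Reverse inclusion. Let x ∈ ((C ∩ Y) ∖ (Y ∖ S)) ∖ ((Y ∖ S) ∩ Y). Then x ∈ C ∩ Y ∩ S, from which x ∈ ((C ∩ Y) ∖ (Y ∖ S)) ∖ ((C ∖ S) ∩ Y).

Both inclusions hold; the sets are equal.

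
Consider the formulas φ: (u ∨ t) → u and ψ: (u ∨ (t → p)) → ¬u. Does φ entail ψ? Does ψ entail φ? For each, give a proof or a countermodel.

(⇒) fails and (⇐) fails.

(⇒) This fails. Under t = F, u = T, p = F, the left side is true but the right side is false.

(⇐) This fails. Under t = T, u = F, p = F, the left side is false but the right side is true.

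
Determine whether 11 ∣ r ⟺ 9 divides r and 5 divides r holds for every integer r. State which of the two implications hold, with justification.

Forward direction. This fails: take r = 11. Certainly 11 ∣ 11, but 9 ∤ 11.

Converse. This fails: take r = 45. Both 9 ∣ 45 and 5 ∣ 45, yet 45 is not a multiple of 11 (since 45 = 4·11 + 1), so 11 ∤ 45.

Neither direction holds.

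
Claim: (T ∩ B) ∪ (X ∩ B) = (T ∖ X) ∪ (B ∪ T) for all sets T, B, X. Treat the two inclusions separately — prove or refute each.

Forward inclusion. Let x ∈ (T ∩ B) ∪ (X ∩ B). Then either x ∈ T ∩ B and x ∉ X; or x ∈ B ∩ X and x ∉ T; or x ∈ T ∩ B ∩ X. In each case x ∈ (T ∖ X) ∪ (B ∪ T), so (T ∩ B) ∪ (X ∩ B) ⊆ (T ∖ X) ∪ (B ∪ T).

Reverse inclusion. This inclusion fails. Take T = {1}, B = ∅, X = ∅; then 1 ∈ (T ∖ X) ∪ (B ∪ T) but 1 ∉ (T ∩ B) ∪ (X ∩ B).

(⊆) holds; (⊇) fails.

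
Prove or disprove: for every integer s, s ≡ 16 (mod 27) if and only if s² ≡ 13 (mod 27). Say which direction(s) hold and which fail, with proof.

[⇒] Suppose s ≡ 16 (mod 27). Write s = 27j + 16. Then (27j + 16)² = 729j² + 864j + 256 = 27(27j² + 32j + 9) + 13, so s² ≡ 13 (mod 27).

[⇐] This fails: take s = 11. Then 11² = 121 ≡ 13 (mod 27), yet 11 ≡ 11 (mod 27), not 16.

Not equivalent: only (⇒) holds.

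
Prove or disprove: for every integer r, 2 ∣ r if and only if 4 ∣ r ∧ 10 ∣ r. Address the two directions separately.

(⟸) Suppose 4 ∣ r and 10 ∣ r. Any common multiple of 4 and 10 is a multiple of their lcm; here lcm(4, 10) = 4·10/gcd(4, 10) = 40/2 = 20, so 20 ∣ r. Since 2 ∣ 20, it follows that 2 ∣ r.

(⟹) This fails: take r = 2. Certainly 2 ∣ 2, but 4 ∤ 2.

Not equivalent: only (⇐) holds.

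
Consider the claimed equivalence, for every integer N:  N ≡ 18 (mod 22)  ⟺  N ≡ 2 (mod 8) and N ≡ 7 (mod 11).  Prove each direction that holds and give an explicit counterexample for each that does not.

(→) This fails: N = 40 gives 40 ≡ 18 (mod 22) but 40 ≡ 0 (mod 8), so the conjunction on the right does not hold.

(←) Conversely, if N ≡ 2 (mod 8) and N ≡ 7 (mod 11), then by the Chinese remainder theorem N ≡ 18 (mod 88). Since 18 ≡ 18 (mod 22) and 22 ∣ 88, we get N ≡ 18 (mod 22).

Only the reverse direction holds.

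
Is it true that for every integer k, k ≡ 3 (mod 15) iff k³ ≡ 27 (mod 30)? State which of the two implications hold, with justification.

(←) The residues r modulo 30 with r³ ≡ 27 (mod 30) are exactly {3}, and each is ≡ 3 (mod 15).

(→) This fails: take k = 18. Then 18 ≡ 3 (mod 15), but 18³ = 5832 ≡ 12 (mod 30), not 27.

Only the reverse direction holds.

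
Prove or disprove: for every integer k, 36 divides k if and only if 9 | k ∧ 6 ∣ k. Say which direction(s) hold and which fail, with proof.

Forward direction. If 36 ∣ k, write k = 36q. Since 36 = 4·9, k = 9·(4q), so 9 ∣ k; and since 36 = 6·6, k = 6·(6q), so 6 ∣ k.

Converse. This fails: take k = 18. Both 9 ∣ 18 and 6 ∣ 18, yet 18 is not a multiple of 36 (since 18 = 0·36 + 18), so 36 ∤ 18.

The forward direction holds; the converse fails.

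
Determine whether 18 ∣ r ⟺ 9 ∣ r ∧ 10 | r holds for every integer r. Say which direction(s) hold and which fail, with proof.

Not equivalent: only (⇐) holds.

Forward direction. This fails: take r = 18. Certainly 18 ∣ 18, but 10 ∤ 18.

Converse. Suppose 9 ∣ r and 10 ∣ r. Any common multiple of 9 and 10 is a multiple of their lcm; here gcd(9, 10) = 1, so lcm(9, 10) = 9·10 = 90, so 90 ∣ r. Since 18 ∣ 90, it follows that 18 ∣ r.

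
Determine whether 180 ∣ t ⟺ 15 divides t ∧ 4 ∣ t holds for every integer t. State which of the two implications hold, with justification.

(⟹) If 180 ∣ t, write t = 180q. Since 180 = 12·15, t = 15·(12q), so 15 ∣ t; and since 180 = 45·4, t = 4·(45q), so 4 ∣ t.

(⟸) This fails: take t = 60. Both 15 ∣ 60 and 4 ∣ 60, yet 60 is not a multiple of 180 (since 60 = 0·180 + 60), so 180 ∤ 60.

Only the forward implication holds.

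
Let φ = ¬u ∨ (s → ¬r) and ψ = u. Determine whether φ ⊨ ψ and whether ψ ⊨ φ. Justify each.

(⟹) This fails. Under r = F, s = F, u = F, the left side is true but the right side is false.

(⟸) This fails. Under r = T, s = T, u = T, the left side is false but the right side is true.

(⇒) fails and (⇐) fails.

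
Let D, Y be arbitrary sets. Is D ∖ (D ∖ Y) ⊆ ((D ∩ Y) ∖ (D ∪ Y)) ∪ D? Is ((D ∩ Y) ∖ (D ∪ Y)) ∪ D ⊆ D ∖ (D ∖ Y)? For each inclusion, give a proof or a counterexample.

The sets are not equal: only the forward inclusion holds.

(⟹) Let x ∈ D ∖ (D ∖ Y). Then x ∈ D ∩ Y, from which x ∈ ((D ∩ Y) ∖ (D ∪ Y)) ∪ D.

(⟸) This inclusion fails. Take D = {1}, Y = ∅; then 1 ∈ ((D ∩ Y) ∖ (D ∪ Y)) ∪ D but 1 ∉ D ∖ (D ∖ Y).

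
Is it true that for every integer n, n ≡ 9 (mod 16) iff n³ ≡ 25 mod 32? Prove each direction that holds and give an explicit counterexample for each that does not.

Forward direction. This fails: take n = 25. Then 25 ≡ 9 (mod 16), but 25³ = 15625 ≡ 9 (mod 32), not 25.

Converse. The residues r modulo 32 with r³ ≡ 25 (mod 32) are exactly {9}, and each is ≡ 9 (mod 16).

Only the converse holds.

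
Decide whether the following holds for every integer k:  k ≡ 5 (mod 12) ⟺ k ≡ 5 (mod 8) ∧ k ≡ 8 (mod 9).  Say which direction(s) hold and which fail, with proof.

Only the reverse direction holds.

Forward direction. This fails: k = 65 gives 65 ≡ 5 (mod 12) but 65 ≡ 1 (mod 8), so the conjunction on the right does not hold.

Converse. If k ≡ 5 (mod 8) and k ≡ 8 (mod 9), then by the Chinese remainder theorem k ≡ 53 (mod 72). Since 53 ≡ 5 (mod 12) and 12 ∣ 72, we get k ≡ 5 (mod 12).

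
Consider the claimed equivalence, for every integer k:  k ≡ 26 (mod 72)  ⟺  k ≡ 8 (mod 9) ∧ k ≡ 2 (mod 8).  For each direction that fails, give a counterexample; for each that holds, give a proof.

Equivalent; both directions hold.

(⟹) Suppose k ≡ 26 (mod 72); write k = 72j + 26. Since 9 ∣ 72, reducing mod 9 gives k ≡ 26 ≡ 8 (mod 9); since 8 ∣ 72, reducing mod 8 gives k ≡ 26 ≡ 2 (mod 8).

(⟸) Conversely, if k ≡ 8 (mod 9) and k ≡ 2 (mod 8), then by the Chinese remainder theorem k ≡ 26 (mod 72). This is exactly k ≡ 26 (mod 72).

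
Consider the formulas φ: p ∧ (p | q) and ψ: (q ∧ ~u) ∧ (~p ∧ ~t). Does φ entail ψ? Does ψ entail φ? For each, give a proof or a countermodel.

[⇒] This fails. Under u = F, p = T, t = F, q = F, the left side is true but the right side is false.

[⇐] This fails. Under u = F, p = F, t = F, q = T, the left side is false but the right side is true.

(⇒) fails and (⇐) fails.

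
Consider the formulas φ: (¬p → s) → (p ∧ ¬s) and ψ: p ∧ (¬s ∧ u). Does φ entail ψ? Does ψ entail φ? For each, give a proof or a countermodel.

Only the reverse direction holds.

(⟹) This fails. Under s = F, u = F, p = F, the left side is true but the right side is false.

(⟸) Assume the antecedent. If s is true, the antecedent cannot hold. If s is false, (¬p → s) → (p ∧ ¬s) reduces to true regardless of the other variables. Either way (¬p → s) → (p ∧ ¬s) holds.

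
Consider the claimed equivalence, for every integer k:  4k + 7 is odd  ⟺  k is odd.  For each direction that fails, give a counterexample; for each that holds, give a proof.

(⟹) This fails: take k = 2. Then 4k + 7 = 15, which is odd, yet k = 2 is even, not odd.

(⟸) Suppose k is odd. Since 4 is even, 4k is even for every k, so 4k + 7 has the same parity as 7, which is odd. Hence 4k + 7 is odd.

Not equivalent: only (⇐) holds.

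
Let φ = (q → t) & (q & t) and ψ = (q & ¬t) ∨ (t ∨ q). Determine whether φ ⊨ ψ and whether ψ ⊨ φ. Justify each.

(→) Assume the antecedent. If q is true, (q & ¬t) ∨ (t ∨ q) reduces to true regardless of the other variables. If q is false, the antecedent cannot hold. Either way (q & ¬t) ∨ (t ∨ q) holds.

(←) This fails. Under q = T, t = F, the left side is false but the right side is true.

Only the forward direction holds.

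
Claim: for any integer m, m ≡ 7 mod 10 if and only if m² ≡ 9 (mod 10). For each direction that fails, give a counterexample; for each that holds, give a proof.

Only the forward implication holds.

(⟹) Suppose m ≡ 7 mod 10. Write m = 10j + 7. Then (10j + 7)² = 100j² + 140j + 49 = 10(10j² + 14j + 4) + 9, so m² ≡ 9 (mod 10).

(⟸) This fails: take m = 3. Then 3² = 9 ≡ 9 (mod 10), yet 3 ≡ 3 (mod 10), not 7.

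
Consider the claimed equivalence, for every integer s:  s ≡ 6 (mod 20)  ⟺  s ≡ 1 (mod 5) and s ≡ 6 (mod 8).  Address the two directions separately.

(⟹) This fails: s = 26 gives 26 ≡ 6 (mod 20) but 26 ≡ 2 (mod 8), so the conjunction on the right does not hold.

(⟸) Conversely, if s ≡ 1 (mod 5) and s ≡ 6 (mod 8), then by the Chinese remainder theorem s ≡ 6 (mod 40). Since 6 ≡ 6 (mod 20) and 20 ∣ 40, we get s ≡ 6 (mod 20).

(⇒) fails; (⇐) holds.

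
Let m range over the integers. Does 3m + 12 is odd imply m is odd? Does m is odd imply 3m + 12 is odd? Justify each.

Both directions hold; the statement is true.

(⟹) Suppose 3m + 12 is odd. Since 3 is odd, 3m and m have the same parity, so 3m + 12 ≡ m + 12 (mod 2). As 12 is even, 3m + 12 is odd exactly when m is odd. Thus m is odd.

(⟸) Conversely, suppose m is odd; write m = 2j + 1. Then 3m + 12 = 3·(2j + 1) + 12 = 2·3j + 15, which is odd.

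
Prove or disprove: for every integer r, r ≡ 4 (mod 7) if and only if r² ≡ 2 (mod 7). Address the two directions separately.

Converse. This fails: take r = 3. Then 3² = 9 ≡ 2 (mod 7), yet 3 ≡ 3 (mod 7), not 4.

Forward direction. Suppose r ≡ 4 (mod 7). Write r = 7j + 4. Then (7j + 4)² = 49j² + 56j + 16 = 7(7j² + 8j + 2) + 2, so r² ≡ 2 (mod 7).

Only the forward direction holds.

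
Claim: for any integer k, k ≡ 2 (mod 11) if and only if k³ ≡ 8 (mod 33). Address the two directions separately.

Forward direction. This fails: take k = 13. Then 13 ≡ 2 (mod 11), but 13³ = 2197 ≡ 19 (mod 33), not 8.

Converse. The residues r modulo 33 with r³ ≡ 8 (mod 33) are exactly {2}, and each is ≡ 2 (mod 11).

Only the converse holds.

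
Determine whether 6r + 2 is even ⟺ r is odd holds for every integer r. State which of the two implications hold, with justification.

Not equivalent: only (⇐) holds.

(⟹) This fails: take r = 4. Then 6r + 2 = 26, which is even, yet r = 4 is even, not odd.

(⟸) Suppose r is odd. Since 6 is even, 6r is even for every r, so 6r + 2 has the same parity as 2, which is even. Hence 6r + 2 is even.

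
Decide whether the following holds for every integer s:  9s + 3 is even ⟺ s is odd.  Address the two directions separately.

(⟹) Suppose 9s + 3 is even. Since 9 is odd, 9s and s have the same parity, so 9s + 3 ≡ s + 3 (mod 2). As 3 is odd, 9s + 3 is even exactly when s is odd. Thus s is odd.

(⟸) Conversely, suppose s is odd; write s = 2j + 1. Then 9s + 3 = 9·(2j + 1) + 3 = 2·9j + 12, which is even.

The biconditional holds.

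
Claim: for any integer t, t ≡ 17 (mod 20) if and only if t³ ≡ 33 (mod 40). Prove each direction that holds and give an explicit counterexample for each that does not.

Not equivalent: only (⇐) holds.

Converse. The residues r modulo 40 with r³ ≡ 33 (mod 40) are exactly {17}, and each is ≡ 17 (mod 20).

Forward direction. This fails: take t = 37. Then 37 ≡ 17 (mod 20), but 37³ = 50653 ≡ 13 (mod 40), not 33.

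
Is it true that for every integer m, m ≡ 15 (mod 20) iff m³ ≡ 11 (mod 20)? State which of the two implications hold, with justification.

(⇒) This fails: take m = 15. Then 15 ≡ 15 (mod 20), but 15³ = 3375 ≡ 15 (mod 20), not 11.

(⇐) This fails: take m = 11. Then 11³ = 1331 ≡ 11 (mod 20), yet 11 ≡ 11 (mod 20), not 15.

(⇒) fails and (⇐) fails.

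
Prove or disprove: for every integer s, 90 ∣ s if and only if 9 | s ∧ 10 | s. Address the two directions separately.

Both directions hold.

Forward direction. If 90 ∣ s, write s = 90q. Since 90 = 10·9, s = 9·(10q), so 9 ∣ s; and since 90 = 9·10, s = 10·(9q), so 10 ∣ s.

Converse. Suppose 9 ∣ s and 10 ∣ s. Any common multiple of 9 and 10 is a multiple of their lcm; here gcd(9, 10) = 1, so lcm(9, 10) = 9·10 = 90, so 90 ∣ s.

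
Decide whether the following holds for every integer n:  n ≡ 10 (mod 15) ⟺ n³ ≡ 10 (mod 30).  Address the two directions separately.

Only the converse holds.

(⟹) This fails: take n = 25. Then 25 ≡ 10 (mod 15), but 25³ = 15625 ≡ 25 (mod 30), not 10.

(⟸) Conversely, the residues r modulo 30 with r³ ≡ 10 (mod 30) are exactly {10}, and each is ≡ 10 (mod 15).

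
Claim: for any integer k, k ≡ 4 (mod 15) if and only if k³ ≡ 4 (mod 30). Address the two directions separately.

Not equivalent: only (⇐) holds.

Forward direction. This fails: take k = 19. Then 19 ≡ 4 (mod 15), but 19³ = 6859 ≡ 19 (mod 30), not 4.

Converse. The residues r modulo 30 with r³ ≡ 4 (mod 30) are exactly {4}, and each is ≡ 4 (mod 15).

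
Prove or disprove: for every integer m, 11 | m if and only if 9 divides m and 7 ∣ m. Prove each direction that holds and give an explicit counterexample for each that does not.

Neither implication holds.

[⇒] This fails: take m = 11. Certainly 11 ∣ 11, but 9 ∤ 11.

[⇐] This fails: take m = 63. Both 9 ∣ 63 and 7 ∣ 63, yet 63 is not a multiple of 11 (since 63 = 5·11 + 8), so 11 ∤ 63.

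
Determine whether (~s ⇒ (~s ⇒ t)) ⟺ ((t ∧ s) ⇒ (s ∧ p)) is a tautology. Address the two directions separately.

Neither implication holds.

Forward direction. This fails. Under s = T, p = F, t = T, the left side is true but the right side is false.

Converse. This fails. Under s = F, p = F, t = F, the left side is false but the right side is true.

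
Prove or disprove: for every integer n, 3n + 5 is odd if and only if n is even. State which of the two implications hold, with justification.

Converse. Suppose n is even; write n = 2j. Then 3n + 5 = 3·(2j) + 5 = 2·3j + 5, which is odd.

Forward direction. Suppose 3n + 5 is odd. Since 3 is odd, 3n and n have the same parity, so 3n + 5 ≡ n + 5 (mod 2). As 5 is odd, 3n + 5 is odd exactly when n is even. Thus n is even.

Both implications hold.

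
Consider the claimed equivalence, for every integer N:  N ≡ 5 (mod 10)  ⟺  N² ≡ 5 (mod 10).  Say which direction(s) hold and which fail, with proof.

Both directions hold; the statement is true.

(⇐) For the converse, argue contrapositively. If N ≢ 5 (mod 10), then N is congruent to one of 0, 1, 2, 3, 4, 6, 7, 8, 9 modulo 10, and these give N² ≡ 0, 1, 4, 9, 6, 6, 9, 4, 1 respectively — never 5.

(⇒) Suppose N ≡ 5 (mod 10). Write N = 10j + 5. Then (10j + 5)² = 100j² + 100j + 25 = 10(10j² + 10j + 2) + 5, so N² ≡ 5 (mod 10).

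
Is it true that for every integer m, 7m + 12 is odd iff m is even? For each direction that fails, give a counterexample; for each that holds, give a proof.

(⇒) fails and (⇐) fails.

(⇒) This fails: m = 1 gives 7m + 12 = 19, which is odd, but 1 is odd, not even.

(⇐) This also fails: m = 4 is even, but 7m + 12 = 40 is even, not odd.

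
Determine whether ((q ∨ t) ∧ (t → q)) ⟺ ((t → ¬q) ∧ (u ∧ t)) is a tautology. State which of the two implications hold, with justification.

(⇒) This fails. Under q = T, t = F, u = F, the left side is true but the right side is false.

(⇐) This fails. Under q = F, t = T, u = T, the left side is false but the right side is true.

Neither direction holds.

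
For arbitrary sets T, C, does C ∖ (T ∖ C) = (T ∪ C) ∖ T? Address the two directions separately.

(⟸) Let x ∈ (T ∪ C) ∖ T. Then x ∈ C and x ∉ T, from which x ∈ C ∖ (T ∖ C).

(⟹) This inclusion fails. Take T = {1}, C = {1}; then 1 ∈ C ∖ (T ∖ C) but 1 ∉ (T ∪ C) ∖ T.

The sets are not equal: only the reverse inclusion holds.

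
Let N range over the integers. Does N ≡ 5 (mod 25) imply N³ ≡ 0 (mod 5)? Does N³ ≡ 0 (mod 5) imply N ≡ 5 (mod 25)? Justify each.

Only the forward direction holds.

Forward direction. Suppose N ≡ 5 (mod 25). Then N³ ≡ 5³ = 125 (mod 25), and since 5 ∣ 25, also N³ ≡ 0 (mod 5).

Converse. This fails: take N = 0. Then 0³ = 0 ≡ 0 (mod 5), yet 0 ≡ 0 (mod 25), not 5.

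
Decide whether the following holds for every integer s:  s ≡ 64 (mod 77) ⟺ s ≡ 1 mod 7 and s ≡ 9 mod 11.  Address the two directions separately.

(→) Suppose s ≡ 64 (mod 77); write s = 77j + 64. Since 7 ∣ 77, reducing mod 7 gives s ≡ 64 ≡ 1 (mod 7); since 11 ∣ 77, reducing mod 11 gives s ≡ 64 ≡ 9 (mod 11).

(←) Conversely, if s ≡ 1 (mod 7) and s ≡ 9 (mod 11), then by the Chinese remainder theorem s ≡ 64 (mod 77). This is exactly s ≡ 64 (mod 77).

Both directions hold; the statement is true.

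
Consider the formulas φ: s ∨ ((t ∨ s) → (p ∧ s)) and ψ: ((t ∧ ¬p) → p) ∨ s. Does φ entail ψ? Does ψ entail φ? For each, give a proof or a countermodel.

The forward direction holds; the converse fails.

[⇐] This fails. Under t = T, p = T, s = F, the left side is false but the right side is true.

[⇒] Assume the antecedent. If t is true, the antecedent forces (t = T, p = F, s = T) or (t = T, p = T, s = T), and ((t ∧ ¬p) → p) ∨ s holds there. If t is false, ((t ∧ ¬p) → p) ∨ s reduces to true regardless of the other variables. Either way ((t ∧ ¬p) → p) ∨ s holds.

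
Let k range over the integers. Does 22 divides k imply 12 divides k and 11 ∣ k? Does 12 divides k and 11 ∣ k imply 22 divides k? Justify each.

Forward direction. This fails: take k = 22. Certainly 22 ∣ 22, but 12 ∤ 22.

Converse. Suppose 12 ∣ k and 11 ∣ k. Any common multiple of 12 and 11 is a multiple of their lcm; here gcd(12, 11) = 1, so lcm(12, 11) = 12·11 = 132, so 132 ∣ k. Since 22 ∣ 132, it follows that 22 ∣ k.

(⇒) fails; (⇐) holds.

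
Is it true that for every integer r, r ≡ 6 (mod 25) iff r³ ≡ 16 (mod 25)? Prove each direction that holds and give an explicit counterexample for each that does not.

Both directions hold; the statement is true.

Forward direction. Suppose r ≡ 6 (mod 25). Write r = 25j + 6. Then (25j + 6)³ = 15625j³ + 11250j² + 2700j + 216 = 25(625j³ + 450j² + 108j + 8) + 16, so r³ ≡ 16 (mod 25).

Converse. Suppose r³ ≡ 16 (mod 25). The only residue r in {0, …, 24} with r³ ≡ 16 (mod 25) is r = 6, so r ≡ 6 (mod 25).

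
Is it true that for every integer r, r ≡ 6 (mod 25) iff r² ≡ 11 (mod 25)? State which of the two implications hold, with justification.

(⇐) This fails: take r = 19. Then 19² = 361 ≡ 11 (mod 25), yet 19 ≡ 19 (mod 25), not 6.

(⇒) Suppose r ≡ 6 (mod 25). Write r = 25j + 6. Then (25j + 6)² = 625j² + 300j + 36 = 25(25j² + 12j + 1) + 11, so r² ≡ 11 (mod 25).

The forward direction holds; the converse fails.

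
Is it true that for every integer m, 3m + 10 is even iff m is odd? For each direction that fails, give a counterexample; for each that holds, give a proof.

(⟹) This fails: m = 2 gives 3m + 10 = 16, which is even, but 2 is even, not odd.

(⟸) This also fails: m = 7 is odd, but 3m + 10 = 31 is odd, not even.

Neither direction holds.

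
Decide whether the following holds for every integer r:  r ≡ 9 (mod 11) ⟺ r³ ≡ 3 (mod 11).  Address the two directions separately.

Both directions hold.

(⟹) Suppose r ≡ 9 (mod 11). Write r = 11j + 9. Then (11j + 9)³ = 1331j³ + 3267j² + 2673j + 729 = 11(121j³ + 297j² + 243j + 66) + 3, so r³ ≡ 3 (mod 11).

(⟸) For the converse, argue contrapositively. If r ≢ 9 (mod 11), then r is congruent to one of 0, 1, 2, 3, 4, 5, 6, 7, 8, 10 modulo 11, and these give r³ ≡ 0, 1, 8, 5, 9, 4, 7, 2, 6, 10 respectively — never 3.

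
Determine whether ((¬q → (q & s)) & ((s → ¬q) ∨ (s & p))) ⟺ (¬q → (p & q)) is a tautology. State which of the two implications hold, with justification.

(→) Assume the antecedent. If q is true, ¬q → (p & q) reduces to true regardless of the other variables. If q is false, the antecedent cannot hold. Either way ¬q → (p & q) holds.

(←) This fails. Under q = T, p = F, s = T, the left side is false but the right side is true.

(⇒) holds; (⇐) fails.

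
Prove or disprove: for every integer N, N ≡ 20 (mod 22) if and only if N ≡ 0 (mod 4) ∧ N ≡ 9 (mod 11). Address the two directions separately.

(⇒) fails; (⇐) holds.

[⇐] If N ≡ 0 (mod 4) and N ≡ 9 (mod 11), then by the Chinese remainder theorem N ≡ 20 (mod 44). Since 20 ≡ 20 (mod 22) and 22 ∣ 44, we get N ≡ 20 (mod 22).

[⇒] This fails: N = 42 gives 42 ≡ 20 (mod 22) but 42 ≡ 2 (mod 4), so the conjunction on the right does not hold.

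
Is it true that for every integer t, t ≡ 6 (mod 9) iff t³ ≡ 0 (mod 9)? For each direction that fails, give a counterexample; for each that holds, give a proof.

[⇒] Suppose t ≡ 6 (mod 9). Write t = 9j + 6. Then (9j + 6)³ = 729j³ + 1458j² + 972j + 216 = 9(81j³ + 162j² + 108j + 24) + 0, so t³ ≡ 0 (mod 9).

[⇐] This fails: take t = 0. Then 0³ = 0 ≡ 0 (mod 9), yet 0 ≡ 0 (mod 9), not 6.

Not equivalent: only (⇒) holds.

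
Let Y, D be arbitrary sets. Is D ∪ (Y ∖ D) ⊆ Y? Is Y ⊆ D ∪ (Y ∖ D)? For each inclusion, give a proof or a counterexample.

Only the reverse inclusion holds.

Forward inclusion. This inclusion fails. Take Y = ∅, D = {1}; then 1 ∈ D ∪ (Y ∖ D) but 1 ∉ Y.

Reverse inclusion. Let x ∈ Y. Then either x ∈ Y and x ∉ D; or x ∈ Y ∩ D. In each case x ∈ D ∪ (Y ∖ D), so Y ⊆ D ∪ (Y ∖ D).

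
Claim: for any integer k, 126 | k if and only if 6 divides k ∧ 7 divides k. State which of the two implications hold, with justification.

Not equivalent: only (⇒) holds.

(⟹) If 126 ∣ k, write k = 126q. Since 126 = 21·6, k = 6·(21q), so 6 ∣ k; and since 126 = 18·7, k = 7·(18q), so 7 ∣ k.

(⟸) This fails: take k = 42. Both 6 ∣ 42 and 7 ∣ 42, yet 42 is not a multiple of 126 (since 42 = 0·126 + 42), so 126 ∤ 42.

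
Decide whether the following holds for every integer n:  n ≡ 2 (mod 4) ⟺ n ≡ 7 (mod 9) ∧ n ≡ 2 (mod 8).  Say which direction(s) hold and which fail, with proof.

(⇒) fails; (⇐) holds.

(⇒) This fails: n = 2 gives 2 ≡ 2 (mod 4) but 2 ≡ 2 (mod 9), so the conjunction on the right does not hold.

(⇐) Conversely, if n ≡ 7 (mod 9) and n ≡ 2 (mod 8), then by the Chinese remainder theorem n ≡ 34 (mod 72). Since 34 ≡ 2 (mod 4) and 4 ∣ 72, we get n ≡ 2 (mod 4).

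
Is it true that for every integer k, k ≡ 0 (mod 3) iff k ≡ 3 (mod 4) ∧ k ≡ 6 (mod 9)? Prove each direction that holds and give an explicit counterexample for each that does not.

Only the reverse direction holds.

(⟹) This fails: k = 0 gives 0 ≡ 0 (mod 3) but 0 ≡ 0 (mod 4), so the conjunction on the right does not hold.

(⟸) Conversely, if k ≡ 3 (mod 4) and k ≡ 6 (mod 9), then by the Chinese remainder theorem k ≡ 15 (mod 36). Since 15 ≡ 0 (mod 3) and 3 ∣ 36, we get k ≡ 0 (mod 3).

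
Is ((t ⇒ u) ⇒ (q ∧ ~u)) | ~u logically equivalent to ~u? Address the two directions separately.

Both directions hold.

[⇒] Assume the antecedent. If u is true, the antecedent cannot hold. If u is false, ~u reduces to true regardless of the other variables. Either way ~u holds.

[⇐] Assume the antecedent. If u is true, the antecedent cannot hold. If u is false, ((t ⇒ u) ⇒ (q ∧ ~u)) | ~u reduces to true regardless of the other variables. Either way ((t ⇒ u) ⇒ (q ∧ ~u)) | ~u holds.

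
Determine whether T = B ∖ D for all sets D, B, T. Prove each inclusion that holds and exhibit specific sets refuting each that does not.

(⊆) This inclusion fails. Take D = ∅, B = ∅, T = {1}; then 1 ∈ T but 1 ∉ B ∖ D.

(⊇) This inclusion fails. Take D = ∅, B = {1}, T = ∅; then 1 ∈ B ∖ D but 1 ∉ T.

Neither inclusion holds.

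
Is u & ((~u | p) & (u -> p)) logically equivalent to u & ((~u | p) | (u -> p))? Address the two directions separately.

(⟹) Assume the antecedent. If u is true, the antecedent forces (u = T, p = T), and u & ((~u | p) | (u -> p)) holds there. If u is false, the antecedent cannot hold. Either way u & ((~u | p) | (u -> p)) holds.

(⟸) Assume the antecedent. If u is true, the antecedent forces (u = T, p = T), and u & ((~u | p) & (u -> p)) holds there. If u is false, the antecedent cannot hold. Either way u & ((~u | p) & (u -> p)) holds.

Both directions hold.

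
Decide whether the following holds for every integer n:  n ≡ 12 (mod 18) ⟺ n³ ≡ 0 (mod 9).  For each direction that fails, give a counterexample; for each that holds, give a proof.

Only the forward direction holds.

(⇒) Suppose n ≡ 12 (mod 18). Then n³ ≡ 12³ = 1728 (mod 18), and since 9 ∣ 18, also n³ ≡ 0 (mod 9).

(⇐) This fails: take n = 0. Then 0³ = 0 ≡ 0 (mod 9), yet 0 ≡ 0 (mod 18), not 12.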